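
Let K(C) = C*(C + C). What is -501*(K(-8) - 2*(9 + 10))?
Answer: -45090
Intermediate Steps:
K(C) = 2*C² (K(C) = C*(2*C) = 2*C²)
-501*(K(-8) - 2*(9 + 10)) = -501*(2*(-8)² - 2*(9 + 10)) = -501*(2*64 - 2*19) = -501*(128 - 38) = -501*90 = -45090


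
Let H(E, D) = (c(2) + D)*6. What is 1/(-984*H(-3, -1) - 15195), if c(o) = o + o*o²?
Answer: -1/68331 ≈ -1.4635e-5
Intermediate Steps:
c(o) = o + o³
H(E, D) = 60 + 6*D (H(E, D) = ((2 + 2³) + D)*6 = ((2 + 8) + D)*6 = (10 + D)*6 = 60 + 6*D)
1/(-984*H(-3, -1) - 15195) = 1/(-984*(60 + 6*(-1)) - 15195) = 1/(-984*(60 - 6) - 15195) = 1/(-984*54 - 15195) = 1/(-53136 - 15195) = 1/(-68331) = -1/68331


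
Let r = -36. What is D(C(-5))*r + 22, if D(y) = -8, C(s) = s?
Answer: 310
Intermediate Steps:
D(C(-5))*r + 22 = -8*(-36) + 22 = 288 + 22 = 310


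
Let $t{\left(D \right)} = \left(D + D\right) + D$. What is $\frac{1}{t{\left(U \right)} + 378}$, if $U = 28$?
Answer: $\frac{1}{462} \approx 0.0021645$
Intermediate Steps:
$t{\left(D \right)} = 3 D$ ($t{\left(D \right)} = 2 D + D = 3 D$)
$\frac{1}{t{\left(U \right)} + 378} = \frac{1}{3 \cdot 28 + 378} = \frac{1}{84 + 378} = \frac{1}{462}$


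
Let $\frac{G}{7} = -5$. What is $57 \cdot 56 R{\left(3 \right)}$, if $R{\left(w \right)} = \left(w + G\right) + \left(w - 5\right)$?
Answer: $-108528$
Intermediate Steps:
$G = -35$ ($G = 7 \left(-5\right) = -35$)
$R{\left(w \right)} = -40 + 2 w$ ($R{\left(w \right)} = \left(w - 35\right) + \left(w - 5\right) = \left(-35 + w\right) + \left(-5 + w\right) = -40 + 2 w$)
$57 \cdot 56 R{\left(3 \right)} = 57 \cdot 56 \left(-40 + 2 \cdot 3\right) = 3192 \left(-40 + 6\right) = 3192 \left(-34\right) = -108528$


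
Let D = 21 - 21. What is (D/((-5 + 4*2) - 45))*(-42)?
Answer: 0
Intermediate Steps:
D = 0
(D/((-5 + 4*2) - 45))*(-42) = (0/((-5 + 4*2) - 45))*(-42) = (0/((-5 + 8) - 45))*(-42) = (0/(3 - 45))*(-42) = (0/(-42))*(-42) = (0*(-1/42))*(-42) = 0*(-42) = 0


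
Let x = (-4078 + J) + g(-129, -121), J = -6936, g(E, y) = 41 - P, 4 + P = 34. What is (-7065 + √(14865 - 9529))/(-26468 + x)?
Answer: 7065/37471 - 2*√1334/37471 ≈ 0.18660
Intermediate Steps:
P = 30 (P = -4 + 34 = 30)
g(E, y) = 11 (g(E, y) = 41 - 1*30 = 41 - 30 = 11)
x = -11003 (x = (-4078 - 6936) + 11 = -11014 + 11 = -11003)
(-7065 + √(14865 - 9529))/(-26468 + x) = (-7065 + √(14865 - 9529))/(-26468 - 11003) = (-7065 + √5336)/(-37471) = (-7065 + 2*√1334)*(-1/37471) = 7065/37471 - 2*√1334/37471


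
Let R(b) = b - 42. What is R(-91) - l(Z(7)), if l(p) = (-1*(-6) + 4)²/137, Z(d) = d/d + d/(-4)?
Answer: -18321/137 ≈ -133.73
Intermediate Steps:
Z(d) = 1 - d/4 (Z(d) = 1 + d*(-¼) = 1 - d/4)
R(b) = -42 + b
l(p) = 100/137 (l(p) = (6 + 4)²*(1/137) = 10²*(1/137) = 100*(1/137) = 100/137)
R(-91) - l(Z(7)) = (-42 - 91) - 1*100/137 = -133 - 100/137 = -18321/137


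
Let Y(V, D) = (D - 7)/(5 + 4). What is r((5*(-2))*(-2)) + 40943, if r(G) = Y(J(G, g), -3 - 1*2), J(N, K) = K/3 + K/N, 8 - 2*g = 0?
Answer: 122825/3 ≈ 40942.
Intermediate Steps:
g = 4 (g = 4 - ½*0 = 4 + 0 = 4)
J(N, K) = K/3 + K/N (J(N, K) = K*(⅓) + K/N = K/3 + K/N)
Y(V, D) = -7/9 + D/9 (Y(V, D) = (-7 + D)/9 = (-7 + D)*(⅑) = -7/9 + D/9)
r(G) = -4/3 (r(G) = -7/9 + (-3 - 1*2)/9 = -7/9 + (-3 - 2)/9 = -7/9 + (⅑)*(-5) = -7/9 - 5/9 = -4/3)
r((5*(-2))*(-2)) + 40943 = -4/3 + 40943 = 122825/3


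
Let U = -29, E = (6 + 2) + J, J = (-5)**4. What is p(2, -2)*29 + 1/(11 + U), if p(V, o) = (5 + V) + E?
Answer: 334079/18 ≈ 18560.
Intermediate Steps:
J = 625
E = 633 (E = (6 + 2) + 625 = 8 + 625 = 633)
p(V, o) = 638 + V (p(V, o) = (5 + V) + 633 = 638 + V)
p(2, -2)*29 + 1/(11 + U) = (638 + 2)*29 + 1/(11 - 29) = 640*29 + 1/(-18) = 18560 - 1/18 = 334079/18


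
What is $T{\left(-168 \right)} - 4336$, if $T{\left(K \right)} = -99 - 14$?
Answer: $-4449$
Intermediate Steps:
$T{\left(K \right)} = -113$
$T{\left(-168 \right)} - 4336 = -113 - 4336 = -4449$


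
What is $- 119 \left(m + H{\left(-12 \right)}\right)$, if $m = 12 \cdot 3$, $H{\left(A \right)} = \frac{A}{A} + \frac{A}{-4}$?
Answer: $-4760$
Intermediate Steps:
$H{\left(A \right)} = 1 - \frac{A}{4}$ ($H{\left(A \right)} = 1 + A \left(- \frac{1}{4}\right) = 1 - \frac{A}{4}$)
$m = 36$
$- 119 \left(m + H{\left(-12 \right)}\right) = - 119 \left(36 + \left(1 - -3\right)\right) = - 119 \left(36 + \left(1 + 3\right)\right) = - 119 \left(36 + 4\right) = \left(-119\right) 40 = -4760$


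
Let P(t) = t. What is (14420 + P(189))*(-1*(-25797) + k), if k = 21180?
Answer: 686286993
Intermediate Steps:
(14420 + P(189))*(-1*(-25797) + k) = (14420 + 189)*(-1*(-25797) + 21180) = 14609*(25797 + 21180) = 14609*46977 = 686286993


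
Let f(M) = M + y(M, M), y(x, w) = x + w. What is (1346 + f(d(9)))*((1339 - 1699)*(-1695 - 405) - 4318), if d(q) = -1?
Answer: 1009508926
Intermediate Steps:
y(x, w) = w + x
f(M) = 3*M (f(M) = M + (M + M) = M + 2*M = 3*M)
(1346 + f(d(9)))*((1339 - 1699)*(-1695 - 405) - 4318) = (1346 + 3*(-1))*((1339 - 1699)*(-1695 - 405) - 4318) = (1346 - 3)*(-360*(-2100) - 4318) = 1343*(756000 - 4318) = 1343*751682 = 1009508926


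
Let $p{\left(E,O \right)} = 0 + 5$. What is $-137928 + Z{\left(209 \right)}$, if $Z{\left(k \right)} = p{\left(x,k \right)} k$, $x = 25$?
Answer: $-136883$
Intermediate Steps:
$p{\left(E,O \right)} = 5$
$Z{\left(k \right)} = 5 k$
$-137928 + Z{\left(209 \right)} = -137928 + 5 \cdot 209 = -137928 + 1045 = -136883$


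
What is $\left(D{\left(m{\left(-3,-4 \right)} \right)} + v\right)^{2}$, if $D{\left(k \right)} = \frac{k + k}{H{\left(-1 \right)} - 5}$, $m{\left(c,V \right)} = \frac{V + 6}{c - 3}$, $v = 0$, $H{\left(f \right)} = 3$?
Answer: $\frac{1}{9} \approx 0.11111$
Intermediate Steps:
$m{\left(c,V \right)} = \frac{6 + V}{-3 + c}$
$D{\left(k \right)} = - k$ ($D{\left(k \right)} = \frac{k + k}{3 - 5} = \frac{2 k}{-2} = 2 k \left(- \frac{1}{2}\right) = - k$)
$\left(D{\left(m{\left(-3,-4 \right)} \right)} + v\right)^{2} = \left(- \frac{6 - 4}{-3 - 3} + 0\right)^{2} = \left(- \frac{2}{-6} + 0\right)^{2} = \left(- \frac{\left(-1\right) 2}{6} + 0\right)^{2} = \left(\left(-1\right) \left(- \frac{1}{3}\right) + 0\right)^{2} = \left(\frac{1}{3} + 0\right)^{2} = \left(\frac{1}{3}\right)^{2} = \frac{1}{9}$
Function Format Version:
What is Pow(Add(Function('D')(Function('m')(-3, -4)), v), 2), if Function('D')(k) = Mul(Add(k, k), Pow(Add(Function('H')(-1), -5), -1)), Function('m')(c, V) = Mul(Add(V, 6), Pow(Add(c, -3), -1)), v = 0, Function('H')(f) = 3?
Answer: Rational(1, 9) ≈ 0.11111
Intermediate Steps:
Function('m')(c, V) = Mul(Pow(Add(-3, c), -1), Add(6, V)) (Function('m')(c, V) = Mul(Add(6, V), Pow(Add(-3, c), -1)) = Mul(Pow(Add(-3, c), -1), Add(6, V)))
Function('D')(k) = Mul(-1, k) (Function('D')(k) = Mul(Add(k, k), Pow(Add(3, -5), -1)) = Mul(Mul(2, k), Pow(-2, -1)) = Mul(Mul(2, k), Rational(-1, 2)) = Mul(-1, k))
Pow(Add(Function('D')(Function('m')(-3, -4)), v), 2) = Pow(Add(Mul(-1, Mul(Pow(Add(-3, -3), -1), Add(6, -4))), 0), 2) = Pow(Add(Mul(-1, Mul(Pow(-6, -1), 2)), 0), 2) = Pow(Add(Mul(-1, Mul(Rational(-1, 6), 2)), 0), 2) = Pow(Add(Mul(-1, Rational(-1, 3)), 0), 2) = Pow(Add(Rational(1, 3), 0), 2) = Pow(Rational(1, 3), 2) = Rational(1, 9)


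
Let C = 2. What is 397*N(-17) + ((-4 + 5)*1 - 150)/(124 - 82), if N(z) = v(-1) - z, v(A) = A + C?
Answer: 299983/42 ≈ 7142.5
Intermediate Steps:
v(A) = 2 + A (v(A) = A + 2 = 2 + A)
N(z) = 1 - z (N(z) = (2 - 1) - z = 1 - z)
397*N(-17) + ((-4 + 5)*1 - 150)/(124 - 82) = 397*(1 - 1*(-17)) + ((-4 + 5)*1 - 150)/(124 - 82) = 397*(1 + 17) + (1*1 - 150)/42 = 397*18 + (1 - 150)*(1/42) = 7146 - 149*1/42 = 7146 - 149/42 = 299983/42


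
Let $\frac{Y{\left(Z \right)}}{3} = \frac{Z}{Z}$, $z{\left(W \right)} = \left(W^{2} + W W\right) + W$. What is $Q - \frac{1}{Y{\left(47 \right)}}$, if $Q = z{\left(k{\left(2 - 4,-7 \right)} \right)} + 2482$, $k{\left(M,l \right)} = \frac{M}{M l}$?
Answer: $\frac{364790}{147} \approx 2481.6$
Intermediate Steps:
$k{\left(M,l \right)} = \frac{1}{l}$ ($k{\left(M,l \right)} = M \frac{1}{M l} = \frac{1}{l}$)
$z{\left(W \right)} = W + 2 W^{2}$ ($z{\left(W \right)} = \left(W^{2} + W^{2}\right) + W = 2 W^{2} + W = W + 2 W^{2}$)
$Y{\left(Z \right)} = 3$ ($Y{\left(Z \right)} = 3 \frac{Z}{Z} = 3 \cdot 1 = 3$)
$Q = \frac{121613}{49}$ ($Q = \frac{1 + \frac{2}{-7}}{-7} + 2482 = - \frac{1 + 2 \left(- \frac{1}{7}\right)}{7} + 2482 = - \frac{1 - \frac{2}{7}}{7} + 2482 = \left(- \frac{1}{7}\right) \frac{5}{7} + 2482 = - \frac{5}{49} + 2482 = \frac{121613}{49} \approx 2481.9$)
$Q - \frac{1}{Y{\left(47 \right)}} = \frac{121613}{49} - \frac{1}{3} = \frac{364790}{147}$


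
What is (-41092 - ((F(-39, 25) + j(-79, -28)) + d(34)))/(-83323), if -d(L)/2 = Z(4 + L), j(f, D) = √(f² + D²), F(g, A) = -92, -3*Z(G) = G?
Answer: 123076/249969 + 5*√281/83323 ≈ 0.49337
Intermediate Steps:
Z(G) = -G/3
j(f, D) = √(D² + f²)
d(L) = 8/3 + 2*L/3 (d(L) = -(-2)*(4 + L)/3 = -2*(-4/3 - L/3) = 8/3 + 2*L/3)
(-41092 - ((F(-39, 25) + j(-79, -28)) + d(34)))/(-83323) = (-41092 - ((-92 + √((-28)² + (-79)²)) + (8/3 + (⅔)*34)))/(-83323) = (-41092 - ((-92 + √(784 + 6241)) + (8/3 + 68/3)))*(-1/83323) = (-41092 - ((-92 + √7025) + 76/3))*(-1/83323) = (-41092 - ((-92 + 5*√281) + 76/3))*(-1/83323) = (-41092 - (-200/3 + 5*√281))*(-1/83323) = (-41092 + (200/3 - 5*√281))*(-1/83323) = (-123076/3 - 5*√281)*(-1/83323) = 123076/249969 + 5*√281/83323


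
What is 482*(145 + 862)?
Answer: 485374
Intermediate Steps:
482*(145 + 862) = 482*1007 = 485374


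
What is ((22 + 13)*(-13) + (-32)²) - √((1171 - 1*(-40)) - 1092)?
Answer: 569 - √119 ≈ 558.09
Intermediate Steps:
((22 + 13)*(-13) + (-32)²) - √((1171 - 1*(-40)) - 1092) = (35*(-13) + 1024) - √((1171 + 40) - 1092) = (-455 + 1024) - √(1211 - 1092) = 569 - √119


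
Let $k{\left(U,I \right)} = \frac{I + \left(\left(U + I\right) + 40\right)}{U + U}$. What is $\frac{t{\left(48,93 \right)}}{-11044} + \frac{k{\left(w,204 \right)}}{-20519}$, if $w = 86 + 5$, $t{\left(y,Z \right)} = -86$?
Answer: $\frac{5628762}{736488467} \approx 0.0076427$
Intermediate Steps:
$w = 91$
$k{\left(U,I \right)} = \frac{40 + U + 2 I}{2 U}$ ($k{\left(U,I \right)} = \frac{I + \left(\left(I + U\right) + 40\right)}{2 U} = \left(I + \left(40 + I + U\right)\right) \frac{1}{2 U} = \left(40 + U + 2 I\right) \frac{1}{2 U} = \frac{40 + U + 2 I}{2 U}$)
$\frac{t{\left(48,93 \right)}}{-11044} + \frac{k{\left(w,204 \right)}}{-20519} = - \frac{86}{-11044} + \frac{\frac{1}{91} \left(20 + 204 + \frac{1}{2} \cdot 91\right)}{-20519} = \left(-86\right) \left(- \frac{1}{11044}\right) + \frac{20 + 204 + \frac{91}{2}}{91} \left(- \frac{1}{20519}\right) = \frac{43}{5522} + \frac{1}{91} \cdot \frac{539}{2} \left(- \frac{1}{20519}\right) = \frac{43}{5522} + \frac{77}{26} \left(- \frac{1}{20519}\right) = \frac{43}{5522} - \frac{77}{533494} = \frac{5628762}{736488467}$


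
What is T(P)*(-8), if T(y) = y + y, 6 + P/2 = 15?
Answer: -288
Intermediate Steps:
P = 18 (P = -12 + 2*15 = -12 + 30 = 18)
T(y) = 2*y
T(P)*(-8) = (2*18)*(-8) = 36*(-8) = -288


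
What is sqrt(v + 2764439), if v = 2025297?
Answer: 2*sqrt(1197434) ≈ 2188.5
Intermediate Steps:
sqrt(v + 2764439) = sqrt(2025297 + 2764439) = sqrt(4789736) = 2*sqrt(1197434)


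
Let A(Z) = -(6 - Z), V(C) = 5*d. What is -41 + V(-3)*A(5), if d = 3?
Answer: -56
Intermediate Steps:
V(C) = 15 (V(C) = 5*3 = 15)
A(Z) = -6 + Z
-41 + V(-3)*A(5) = -41 + 15*(-6 + 5) = -41 + 15*(-1) = -41 - 15 = -56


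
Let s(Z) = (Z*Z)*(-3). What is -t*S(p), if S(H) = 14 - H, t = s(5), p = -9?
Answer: 1725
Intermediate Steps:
s(Z) = -3*Z² (s(Z) = Z²*(-3) = -3*Z²)
t = -75 (t = -3*5² = -3*25 = -75)
-t*S(p) = -(-75)*(14 - 1*(-9)) = -(-75)*(14 + 9) = -(-75)*23 = -1*(-1725) = 1725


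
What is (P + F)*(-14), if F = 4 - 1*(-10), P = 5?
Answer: -266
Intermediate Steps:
F = 14 (F = 4 + 10 = 14)
(P + F)*(-14) = (5 + 14)*(-14) = 19*(-14) = -266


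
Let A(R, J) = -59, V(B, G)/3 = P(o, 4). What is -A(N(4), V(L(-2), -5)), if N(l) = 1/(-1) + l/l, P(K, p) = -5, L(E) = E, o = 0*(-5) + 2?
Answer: 59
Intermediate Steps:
o = 2 (o = 0 + 2 = 2)
V(B, G) = -15 (V(B, G) = 3*(-5) = -15)
N(l) = 0 (N(l) = 1*(-1) + 1 = -1 + 1 = 0)
-A(N(4), V(L(-2), -5)) = -1*(-59) = 59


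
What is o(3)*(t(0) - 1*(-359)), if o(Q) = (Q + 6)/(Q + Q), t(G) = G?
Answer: 1077/2 ≈ 538.50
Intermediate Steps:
o(Q) = (6 + Q)/(2*Q) (o(Q) = (6 + Q)/((2*Q)) = (6 + Q)*(1/(2*Q)) = (6 + Q)/(2*Q))
o(3)*(t(0) - 1*(-359)) = ((½)*(6 + 3)/3)*(0 - 1*(-359)) = ((½)*(⅓)*9)*(0 + 359) = (3/2)*359 = 1077/2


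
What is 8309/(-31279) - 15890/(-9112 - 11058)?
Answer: 32943078/63089743 ≈ 0.52216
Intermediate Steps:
8309/(-31279) - 15890/(-9112 - 11058) = 8309*(-1/31279) - 15890/(-20170) = -8309/31279 - 15890*(-1/20170) = -8309/31279 + 1589/2017 = 32943078/63089743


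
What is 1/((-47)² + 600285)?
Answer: 1/602494 ≈ 1.6598e-6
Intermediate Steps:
1/((-47)² + 600285) = 1/(2209 + 600285) = 1/602494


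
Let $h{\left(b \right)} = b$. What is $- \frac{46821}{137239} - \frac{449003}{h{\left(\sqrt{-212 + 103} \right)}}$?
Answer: $- \frac{46821}{137239} + \frac{449003 i \sqrt{109}}{109} \approx -0.34116 + 43007.0 i$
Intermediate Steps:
$- \frac{46821}{137239} - \frac{449003}{h{\left(\sqrt{-212 + 103} \right)}} = - \frac{46821}{137239} - \frac{449003}{\sqrt{-212 + 103}} = \left(-46821\right) \frac{1}{137239} - \frac{449003}{\sqrt{-109}} = - \frac{46821}{137239} - \frac{449003}{i \sqrt{109}} = - \frac{46821}{137239} - 449003 \left(- \frac{i \sqrt{109}}{109}\right) = - \frac{46821}{137239} + \frac{449003 i \sqrt{109}}{109}$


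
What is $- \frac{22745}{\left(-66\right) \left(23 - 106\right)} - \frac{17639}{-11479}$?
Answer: $- \frac{164463413}{62881962} \approx -2.6154$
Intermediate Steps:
$- \frac{22745}{\left(-66\right) \left(23 - 106\right)} - \frac{17639}{-11479} = - \frac{22745}{\left(-66\right) \left(-83\right)} - - \frac{17639}{11479} = - \frac{22745}{5478} + \frac{17639}{11479} = - \frac{164463413}{62881962}$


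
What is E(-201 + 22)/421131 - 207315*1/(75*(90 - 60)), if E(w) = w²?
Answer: -1938548467/21056550 ≈ -92.064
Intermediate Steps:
E(-201 + 22)/421131 - 207315*1/(75*(90 - 60)) = (-201 + 22)²/421131 - 207315*1/(75*(90 - 60)) = (-179)²*(1/421131) - 207315/(30*75) = 32041*(1/421131) - 207315/2250 = 32041/421131 - 207315*1/2250 = 32041/421131 - 4607/50 = -1938548467/21056550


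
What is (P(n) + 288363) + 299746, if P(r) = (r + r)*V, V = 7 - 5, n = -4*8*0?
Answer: 588109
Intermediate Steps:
n = 0 (n = -32*0 = 0)
V = 2
P(r) = 4*r (P(r) = (r + r)*2 = (2*r)*2 = 4*r)
(P(n) + 288363) + 299746 = (4*0 + 288363) + 299746 = (0 + 288363) + 299746 = 288363 + 299746 = 588109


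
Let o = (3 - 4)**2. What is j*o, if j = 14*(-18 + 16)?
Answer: -28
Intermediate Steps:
j = -28 (j = 14*(-2) = -28)
o = 1 (o = (-1)**2 = 1)
j*o = -28*1 = -28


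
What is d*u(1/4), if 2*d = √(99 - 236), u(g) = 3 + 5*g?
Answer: 17*I*√137/8 ≈ 24.872*I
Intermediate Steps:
d = I*√137/2 (d = √(99 - 236)/2 = √(-137)/2 = (I*√137)/2 = I*√137/2 ≈ 5.8523*I)
d*u(1/4) = (I*√137/2)*(3 + 5/4) = (I*√137/2)*(17/4) = 17*I*√137/8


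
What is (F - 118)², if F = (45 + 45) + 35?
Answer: 49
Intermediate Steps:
F = 125 (F = 90 + 35 = 125)
(F - 118)² = (125 - 118)² = 7² = 49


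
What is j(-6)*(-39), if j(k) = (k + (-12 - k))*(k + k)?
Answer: -5616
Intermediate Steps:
j(k) = -24*k
j(-6)*(-39) = -24*(-6)*(-39) = 144*(-39) = -5616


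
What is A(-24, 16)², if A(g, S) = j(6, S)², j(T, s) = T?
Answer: 1296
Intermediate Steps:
A(g, S) = 36 (A(g, S) = 6² = 36)
A(-24, 16)² = 36² = 1296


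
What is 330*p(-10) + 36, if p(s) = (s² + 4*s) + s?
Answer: 16536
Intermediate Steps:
p(s) = s² + 5*s
330*p(-10) + 36 = 330*(-10*(5 - 10)) + 36 = 330*(-10*(-5)) + 36 = 330*50 + 36 = 16500 + 36 = 16536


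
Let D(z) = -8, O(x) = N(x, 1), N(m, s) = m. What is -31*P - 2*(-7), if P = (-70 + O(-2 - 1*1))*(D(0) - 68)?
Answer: -171974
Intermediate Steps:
O(x) = x
P = 5548 (P = (-70 + (-2 - 1*1))*(-8 - 68) = (-70 + (-2 - 1))*(-76) = (-70 - 3)*(-76) = -73*(-76) = 5548)
-31*P - 2*(-7) = -31*5548 - 2*(-7) = -171988 + 14 = -171974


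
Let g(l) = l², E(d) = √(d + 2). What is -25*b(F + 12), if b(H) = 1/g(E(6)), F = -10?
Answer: -25/8 ≈ -3.1250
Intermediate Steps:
E(d) = √(2 + d)
b(H) = ⅛ (b(H) = 1/((√(2 + 6))²) = 1/((√8)²) = 1/((2*√2)²) = 1/8 = ⅛)
-25*b(F + 12) = -25*⅛ = -25/8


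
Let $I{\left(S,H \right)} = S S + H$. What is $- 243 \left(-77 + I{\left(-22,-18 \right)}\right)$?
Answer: $-94527$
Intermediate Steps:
$I{\left(S,H \right)} = H + S^{2}$ ($I{\left(S,H \right)} = S^{2} + H = H + S^{2}$)
$- 243 \left(-77 + I{\left(-22,-18 \right)}\right) = - 243 \left(-77 - \left(18 - \left(-22\right)^{2}\right)\right) = - 243 \left(-77 + \left(-18 + 484\right)\right) = - 243 \left(-77 + 466\right) = \left(-243\right) 389 = -94527$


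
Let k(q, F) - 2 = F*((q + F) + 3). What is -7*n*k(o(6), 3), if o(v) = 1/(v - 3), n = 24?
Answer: -3528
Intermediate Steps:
o(v) = 1/(-3 + v)
k(q, F) = 2 + F*(3 + F + q) (k(q, F) = 2 + F*((q + F) + 3) = 2 + F*((F + q) + 3) = 2 + F*(3 + F + q))
-7*n*k(o(6), 3) = -168*(2 + 3**2 + 3*3 + 3/(-3 + 6)) = -168*(2 + 9 + 9 + 3/3) = -168*(2 + 9 + 9 + 3*(1/3)) = -168*(2 + 9 + 9 + 1) = -168*21 = -7*504 = -3528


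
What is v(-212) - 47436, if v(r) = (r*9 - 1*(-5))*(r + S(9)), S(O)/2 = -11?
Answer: 397866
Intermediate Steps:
S(O) = -22 (S(O) = 2*(-11) = -22)
v(r) = (-22 + r)*(5 + 9*r) (v(r) = (r*9 - 1*(-5))*(r - 22) = (9*r + 5)*(-22 + r) = (5 + 9*r)*(-22 + r) = (-22 + r)*(5 + 9*r))
v(-212) - 47436 = (-110 - 193*(-212) + 9*(-212)²) - 47436 = (-110 + 40916 + 9*44944) - 47436 = (-110 + 40916 + 404496) - 47436 = 445302 - 47436 = 397866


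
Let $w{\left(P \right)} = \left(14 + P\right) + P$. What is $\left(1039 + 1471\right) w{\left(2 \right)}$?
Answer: $45180$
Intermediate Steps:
$w{\left(P \right)} = 14 + 2 P$
$\left(1039 + 1471\right) w{\left(2 \right)} = \left(1039 + 1471\right) \left(14 + 2 \cdot 2\right) = 2510 \left(14 + 4\right) = 2510 \cdot 18 = 45180$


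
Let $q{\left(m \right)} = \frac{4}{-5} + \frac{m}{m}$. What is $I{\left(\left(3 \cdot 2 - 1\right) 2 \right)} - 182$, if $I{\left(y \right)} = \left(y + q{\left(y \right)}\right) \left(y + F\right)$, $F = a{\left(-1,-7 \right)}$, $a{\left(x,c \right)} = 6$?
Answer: $- \frac{94}{5} \approx -18.8$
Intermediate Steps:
$q{\left(m \right)} = \frac{1}{5}$ ($q{\left(m \right)} = 4 \left(- \frac{1}{5}\right) + 1 = - \frac{4}{5} + 1 = \frac{1}{5}$)
$F = 6$
$I{\left(y \right)} = \left(6 + y\right) \left(\frac{1}{5} + y\right)$ ($I{\left(y \right)} = \left(y + \frac{1}{5}\right) \left(y + 6\right) = \left(\frac{1}{5} + y\right) \left(6 + y\right) = \left(6 + y\right) \left(\frac{1}{5} + y\right)$)
$I{\left(\left(3 \cdot 2 - 1\right) 2 \right)} - 182 = \left(\frac{6}{5} + \left(\left(3 \cdot 2 - 1\right) 2\right)^{2} + \frac{31 \left(3 \cdot 2 - 1\right) 2}{5}\right) - 182 = \left(\frac{6}{5} + \left(\left(6 - 1\right) 2\right)^{2} + \frac{31 \left(6 - 1\right) 2}{5}\right) - 182 = \left(\frac{6}{5} + \left(5 \cdot 2\right)^{2} + \frac{31 \cdot 5 \cdot 2}{5}\right) - 182 = \left(\frac{6}{5} + 10^{2} + \frac{31}{5} \cdot 10\right) - 182 = \left(\frac{6}{5} + 100 + 62\right) - 182 = \frac{816}{5} - 182 = - \frac{94}{5}$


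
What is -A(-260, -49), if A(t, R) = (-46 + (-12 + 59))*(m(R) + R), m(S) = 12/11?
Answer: 527/11 ≈ 47.909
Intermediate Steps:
m(S) = 12/11 (m(S) = 12*(1/11) = 12/11)
A(t, R) = 12/11 + R (A(t, R) = (-46 + (-12 + 59))*(12/11 + R) = (-46 + 47)*(12/11 + R) = 1*(12/11 + R) = 12/11 + R)
-A(-260, -49) = -(12/11 - 49) = -1*(-527/11) = 527/11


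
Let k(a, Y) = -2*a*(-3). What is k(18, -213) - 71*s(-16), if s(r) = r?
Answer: 1244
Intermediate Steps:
k(a, Y) = 6*a
k(18, -213) - 71*s(-16) = 6*18 - 71*(-16) = 108 - 1*(-1136) = 108 + 1136 = 1244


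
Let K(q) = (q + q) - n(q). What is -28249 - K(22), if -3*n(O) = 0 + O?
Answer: -84901/3 ≈ -28300.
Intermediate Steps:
n(O) = -O/3 (n(O) = -(0 + O)/3 = -O/3)
K(q) = 7*q/3 (K(q) = (q + q) - (-1)*q/3 = 2*q + q/3 = 7*q/3)
-28249 - K(22) = -28249 - 7*22/3 = -28249 - 1*154/3 = -28249 - 154/3 = -84901/3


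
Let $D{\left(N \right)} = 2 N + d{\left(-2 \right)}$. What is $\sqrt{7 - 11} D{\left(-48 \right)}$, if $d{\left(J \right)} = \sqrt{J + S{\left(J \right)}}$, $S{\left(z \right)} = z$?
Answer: $4 i \left(-48 + i\right) \approx -4.0 - 192.0 i$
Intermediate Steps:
$d{\left(J \right)} = \sqrt{2} \sqrt{J}$ ($d{\left(J \right)} = \sqrt{J + J} = \sqrt{2 J} = \sqrt{2} \sqrt{J}$)
$D{\left(N \right)} = 2 i + 2 N$ ($D{\left(N \right)} = 2 N + \sqrt{2} \sqrt{-2} = 2 N + \sqrt{2} i \sqrt{2} = 2 N + 2 i = 2 i + 2 N$)
$\sqrt{7 - 11} D{\left(-48 \right)} = \sqrt{7 - 11} \left(2 i + 2 \left(-48\right)\right) = \sqrt{-4} \left(2 i - 96\right) = 2 i \left(-96 + 2 i\right)$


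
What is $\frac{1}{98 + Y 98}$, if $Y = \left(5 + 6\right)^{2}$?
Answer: $\frac{1}{11956} \approx 8.364 \cdot 10^{-5}$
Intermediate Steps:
$Y = 121$ ($Y = 11^{2} = 121$)
$\frac{1}{98 + Y 98} = \frac{1}{98 + 121 \cdot 98} = \frac{1}{98 + 11858} = \frac{1}{11956}$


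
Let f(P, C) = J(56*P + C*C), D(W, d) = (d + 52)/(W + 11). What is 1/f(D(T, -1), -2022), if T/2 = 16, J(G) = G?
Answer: 43/175807668 ≈ 2.4459e-7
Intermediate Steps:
T = 32 (T = 2*16 = 32)
D(W, d) = (52 + d)/(11 + W)
f(P, C) = C² + 56*P (f(P, C) = 56*P + C*C = 56*P + C² = C² + 56*P)
1/f(D(T, -1), -2022) = 1/((-2022)² + 56*((52 - 1)/(11 + 32))) = 1/(4088484 + 56*(51/43)) = 1/(4088484 + 2856/43) = 1/(175807668/43) = 43/175807668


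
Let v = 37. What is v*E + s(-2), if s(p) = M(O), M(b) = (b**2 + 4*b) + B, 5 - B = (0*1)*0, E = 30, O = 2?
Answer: 1127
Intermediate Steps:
B = 5 (B = 5 - 0*1*0 = 5 - 0*0 = 5 - 1*0 = 5 + 0 = 5)
M(b) = 5 + b**2 + 4*b (M(b) = (b**2 + 4*b) + 5 = 5 + b**2 + 4*b)
s(p) = 17 (s(p) = 5 + 2**2 + 4*2 = 5 + 4 + 8 = 17)
v*E + s(-2) = 37*30 + 17 = 1110 + 17 = 1127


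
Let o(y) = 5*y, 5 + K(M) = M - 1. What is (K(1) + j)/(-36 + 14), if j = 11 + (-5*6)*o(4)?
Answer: 27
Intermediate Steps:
K(M) = -6 + M (K(M) = -5 + (M - 1) = -5 + (-1 + M) = -6 + M)
j = -589 (j = 11 + (-5*6)*(5*4) = 11 - 30*20 = 11 - 600 = -589)
(K(1) + j)/(-36 + 14) = ((-6 + 1) - 589)/(-36 + 14) = (-5 - 589)/(-22) = -594*(-1/22) = 27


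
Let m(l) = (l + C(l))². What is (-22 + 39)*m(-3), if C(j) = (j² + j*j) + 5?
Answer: 6800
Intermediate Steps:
C(j) = 5 + 2*j² (C(j) = (j² + j²) + 5 = 2*j² + 5 = 5 + 2*j²)
m(l) = (5 + l + 2*l²)² (m(l) = (l + (5 + 2*l²))² = (5 + l + 2*l²)²)
(-22 + 39)*m(-3) = (-22 + 39)*(5 - 3 + 2*(-3)²)² = 17*(5 - 3 + 2*9)² = 17*(5 - 3 + 18)² = 17*20² = 17*400 = 6800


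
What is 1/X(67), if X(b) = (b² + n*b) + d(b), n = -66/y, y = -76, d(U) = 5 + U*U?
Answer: 38/343565 ≈ 0.00011061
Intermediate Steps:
d(U) = 5 + U²
n = 33/38 (n = -66/(-76) = -66*(-1/76) = 33/38 ≈ 0.86842)
X(b) = 5 + 2*b² + 33*b/38 (X(b) = (b² + 33*b/38) + (5 + b²) = 5 + 2*b² + 33*b/38)
1/X(67) = 1/(5 + 2*67² + (33/38)*67) = 1/(5 + 2*4489 + 2211/38) = 1/(5 + 8978 + 2211/38) = 1/(343565/38) = 38/343565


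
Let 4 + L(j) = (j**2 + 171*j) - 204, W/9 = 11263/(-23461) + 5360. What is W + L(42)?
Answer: 1336659491/23461 ≈ 56974.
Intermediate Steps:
W = 1131657273/23461 (W = 9*(11263/(-23461) + 5360) = 9*(11263*(-1/23461) + 5360) = 9*(-11263/23461 + 5360) = 9*(125739697/23461) = 1131657273/23461 ≈ 48236.)
L(j) = -208 + j**2 + 171*j (L(j) = -4 + ((j**2 + 171*j) - 204) = -4 + (-204 + j**2 + 171*j) = -208 + j**2 + 171*j)
W + L(42) = 1131657273/23461 + (-208 + 42**2 + 171*42) = 1131657273/23461 + (-208 + 1764 + 7182) = 1131657273/23461 + 8738 = 1336659491/23461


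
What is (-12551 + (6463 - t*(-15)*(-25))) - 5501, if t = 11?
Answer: -15714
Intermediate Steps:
(-12551 + (6463 - t*(-15)*(-25))) - 5501 = (-12551 + (6463 - 11*(-15)*(-25))) - 5501 = (-12551 + (6463 - (-165)*(-25))) - 5501 = (-12551 + (6463 - 1*4125)) - 5501 = (-12551 + (6463 - 4125)) - 5501 = (-12551 + 2338) - 5501 = -10213 - 5501 = -15714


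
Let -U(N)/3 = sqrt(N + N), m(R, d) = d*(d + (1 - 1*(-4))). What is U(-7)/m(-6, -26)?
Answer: -I*sqrt(14)/182 ≈ -0.020559*I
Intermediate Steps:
m(R, d) = d*(5 + d) (m(R, d) = d*(d + (1 + 4)) = d*(d + 5) = d*(5 + d))
U(N) = -3*sqrt(2)*sqrt(N) (U(N) = -3*sqrt(N + N) = -3*sqrt(2)*sqrt(N))
U(-7)/m(-6, -26) = (-3*sqrt(2)*sqrt(-7))/((-26*(5 - 26))) = (-3*sqrt(2)*I*sqrt(7))/((-26*(-21))) = -3*I*sqrt(14)/546 = -3*I*sqrt(14)*(1/546) = -I*sqrt(14)/182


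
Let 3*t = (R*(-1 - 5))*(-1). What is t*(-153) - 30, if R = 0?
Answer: -30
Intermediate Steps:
t = 0 (t = ((0*(-1 - 5))*(-1))/3 = ((0*(-6))*(-1))/3 = (0*(-1))/3 = (⅓)*0 = 0)
t*(-153) - 30 = 0*(-153) - 30 = 0 - 30 = -30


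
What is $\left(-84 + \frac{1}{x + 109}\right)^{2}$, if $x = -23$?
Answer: $\frac{52171729}{7396} \approx 7054.0$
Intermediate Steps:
$\left(-84 + \frac{1}{x + 109}\right)^{2} = \left(-84 + \frac{1}{-23 + 109}\right)^{2} = \left(-84 + \frac{1}{86}\right)^{2} = \left(- \frac{7223}{86}\right)^{2} = \frac{52171729}{7396}$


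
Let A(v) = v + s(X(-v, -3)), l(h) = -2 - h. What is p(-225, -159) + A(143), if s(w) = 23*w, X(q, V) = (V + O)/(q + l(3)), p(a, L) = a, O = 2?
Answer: -12113/148 ≈ -81.845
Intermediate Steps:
X(q, V) = (2 + V)/(-5 + q) (X(q, V) = (V + 2)/(q + (-2 - 1*3)) = (2 + V)/(q + (-2 - 3)) = (2 + V)/(q - 5) = (2 + V)/(-5 + q))
A(v) = v - 23/(-5 - v) (A(v) = v + 23*((2 - 3)/(-5 - v)) = v + 23*(-1/(-5 - v)) = v - 23/(-5 - v))
p(-225, -159) + A(143) = -225 + (23 + 143*(5 + 143))/(5 + 143) = -225 + (23 + 143*148)/148 = -225 + (23 + 21164)/148 = -225 + (1/148)*21187 = -225 + 21187/148 = -12113/148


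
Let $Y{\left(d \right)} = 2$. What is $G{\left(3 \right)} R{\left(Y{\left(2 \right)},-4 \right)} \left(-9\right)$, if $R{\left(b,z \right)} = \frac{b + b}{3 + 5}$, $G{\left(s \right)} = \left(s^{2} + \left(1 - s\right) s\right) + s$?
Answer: $-27$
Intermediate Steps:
$G{\left(s \right)} = s + s^{2} + s \left(1 - s\right)$ ($G{\left(s \right)} = \left(s^{2} + s \left(1 - s\right)\right) + s = s + s^{2} + s \left(1 - s\right)$)
$R{\left(b,z \right)} = \frac{b}{4}$ ($R{\left(b,z \right)} = \frac{2 b}{8} = 2 b \frac{1}{8} = \frac{b}{4}$)
$G{\left(3 \right)} R{\left(Y{\left(2 \right)},-4 \right)} \left(-9\right) = 2 \cdot 3 \cdot \frac{1}{4} \cdot 2 \left(-9\right) = 6 \cdot \frac{1}{2} \left(-9\right) = 3 \left(-9\right) = -27$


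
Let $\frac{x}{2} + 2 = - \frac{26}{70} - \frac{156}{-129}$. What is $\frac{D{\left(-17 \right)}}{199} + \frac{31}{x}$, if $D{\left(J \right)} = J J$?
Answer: $- \frac{8273423}{696102} \approx -11.885$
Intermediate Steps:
$D{\left(J \right)} = J^{2}$
$x = - \frac{3498}{1505}$ ($x = -4 + 2 \left(- \frac{26}{70} - \frac{156}{-129}\right) = -4 + 2 \left(\left(-26\right) \frac{1}{70} - - \frac{52}{43}\right) = -4 + 2 \left(- \frac{13}{35} + \frac{52}{43}\right) = -4 + 2 \cdot \frac{1261}{1505} = -4 + \frac{2522}{1505} = - \frac{3498}{1505} \approx -2.3243$)
$\frac{D{\left(-17 \right)}}{199} + \frac{31}{x} = \frac{\left(-17\right)^{2}}{199} + \frac{31}{- \frac{3498}{1505}} = 289 \cdot \frac{1}{199} + 31 \left(- \frac{1505}{3498}\right) = \frac{289}{199} - \frac{46655}{3498} = - \frac{8273423}{696102}$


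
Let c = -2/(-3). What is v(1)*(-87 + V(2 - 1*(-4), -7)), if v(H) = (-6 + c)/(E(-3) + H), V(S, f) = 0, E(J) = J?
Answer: -232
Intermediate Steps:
c = 2/3 (c = -2*(-1/3) = 2/3 ≈ 0.66667)
v(H) = -16/(3*(-3 + H)) (v(H) = (-6 + 2/3)/(-3 + H) = -16/(3*(-3 + H)))
v(1)*(-87 + V(2 - 1*(-4), -7)) = (-16/(-9 + 3*1))*(-87 + 0) = -16/(-9 + 3)*(-87) = -16/(-6)*(-87) = -16*(-1/6)*(-87) = (8/3)*(-87) = -232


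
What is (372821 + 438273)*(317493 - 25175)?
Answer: 237097375892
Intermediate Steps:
(372821 + 438273)*(317493 - 25175) = 811094*292318 = 237097375892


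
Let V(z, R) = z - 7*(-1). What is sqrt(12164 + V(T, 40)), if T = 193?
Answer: 2*sqrt(3091) ≈ 111.19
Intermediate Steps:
V(z, R) = 7 + z (V(z, R) = z + 7 = 7 + z)
sqrt(12164 + V(T, 40)) = sqrt(12164 + (7 + 193)) = sqrt(12164 + 200) = sqrt(12364) = 2*sqrt(3091)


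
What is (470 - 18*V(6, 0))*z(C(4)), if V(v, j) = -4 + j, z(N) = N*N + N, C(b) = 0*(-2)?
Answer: 0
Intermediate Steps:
C(b) = 0
z(N) = N + N**2 (z(N) = N**2 + N = N + N**2)
(470 - 18*V(6, 0))*z(C(4)) = (470 - 18*(-4 + 0))*(0*(1 + 0)) = (470 - 18*(-4))*(0*1) = (470 + 72)*0 = 542*0 = 0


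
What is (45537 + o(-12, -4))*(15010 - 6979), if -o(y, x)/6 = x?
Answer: 365900391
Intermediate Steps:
o(y, x) = -6*x
(45537 + o(-12, -4))*(15010 - 6979) = (45537 - 6*(-4))*(15010 - 6979) = (45537 + 24)*8031 = 45561*8031 = 365900391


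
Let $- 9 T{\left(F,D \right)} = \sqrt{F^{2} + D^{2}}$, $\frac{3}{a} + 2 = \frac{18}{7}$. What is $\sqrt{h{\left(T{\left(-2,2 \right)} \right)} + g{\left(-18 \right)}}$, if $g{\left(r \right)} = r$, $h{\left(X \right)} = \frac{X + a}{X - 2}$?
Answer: $\frac{\sqrt{-2970 - 272 \sqrt{2}}}{4 \sqrt{9 + \sqrt{2}}} \approx 4.487 i$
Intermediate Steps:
$a = \frac{21}{4}$ ($a = \frac{3}{-2 + \frac{18}{7}} = \frac{3}{\frac{4}{7}} = 3 \cdot \frac{7}{4} = \frac{21}{4} \approx 5.25$)
$T{\left(F,D \right)} = - \frac{\sqrt{D^{2} + F^{2}}}{9}$ ($T{\left(F,D \right)} = - \frac{\sqrt{F^{2} + D^{2}}}{9} = - \frac{\sqrt{D^{2} + F^{2}}}{9}$)
$h{\left(X \right)} = \frac{\frac{21}{4} + X}{-2 + X}$ ($h{\left(X \right)} = \frac{X + \frac{21}{4}}{X - 2} = \frac{\frac{21}{4} + X}{-2 + X}$)
$\sqrt{h{\left(T{\left(-2,2 \right)} \right)} + g{\left(-18 \right)}} = \sqrt{\frac{\frac{21}{4} - \frac{\sqrt{2^{2} + \left(-2\right)^{2}}}{9}}{-2 - \frac{\sqrt{2^{2} + \left(-2\right)^{2}}}{9}} - 18} = \sqrt{\frac{\frac{21}{4} - \frac{\sqrt{4 + 4}}{9}}{-2 - \frac{\sqrt{4 + 4}}{9}} - 18} = \sqrt{\frac{\frac{21}{4} - \frac{\sqrt{8}}{9}}{-2 - \frac{\sqrt{8}}{9}} - 18} = \sqrt{\frac{\frac{21}{4} - \frac{2 \sqrt{2}}{9}}{-2 - \frac{2 \sqrt{2}}{9}} - 18} = \sqrt{-18 + \frac{\frac{21}{4} - \frac{2 \sqrt{2}}{9}}{-2 - \frac{2 \sqrt{2}}{9}}}$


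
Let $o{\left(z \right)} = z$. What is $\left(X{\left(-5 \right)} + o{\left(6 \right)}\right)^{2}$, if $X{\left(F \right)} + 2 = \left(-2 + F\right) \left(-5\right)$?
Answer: $1521$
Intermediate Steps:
$X{\left(F \right)} = 8 - 5 F$ ($X{\left(F \right)} = -2 + \left(-2 + F\right) \left(-5\right) = -2 - \left(-10 + 5 F\right) = 8 - 5 F$)
$\left(X{\left(-5 \right)} + o{\left(6 \right)}\right)^{2} = \left(\left(8 - -25\right) + 6\right)^{2} = \left(\left(8 + 25\right) + 6\right)^{2} = \left(33 + 6\right)^{2} = 39^{2} = 1521$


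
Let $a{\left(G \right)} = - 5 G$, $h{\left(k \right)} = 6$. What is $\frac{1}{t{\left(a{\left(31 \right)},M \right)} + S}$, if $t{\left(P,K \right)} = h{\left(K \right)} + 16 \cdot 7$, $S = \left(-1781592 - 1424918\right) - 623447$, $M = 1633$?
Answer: $- \frac{1}{3829839} \approx -2.6111 \cdot 10^{-7}$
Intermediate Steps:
$S = -3829957$ ($S = -3206510 - 623447 = -3829957$)
$t{\left(P,K \right)} = 118$ ($t{\left(P,K \right)} = 6 + 16 \cdot 7 = 6 + 112 = 118$)
$\frac{1}{t{\left(a{\left(31 \right)},M \right)} + S} = \frac{1}{118 - 3829957} = \frac{1}{-3829839} = - \frac{1}{3829839}$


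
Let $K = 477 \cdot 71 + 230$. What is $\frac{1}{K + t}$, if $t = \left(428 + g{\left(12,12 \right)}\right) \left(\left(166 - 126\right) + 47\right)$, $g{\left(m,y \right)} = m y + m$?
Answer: $\frac{1}{84905} \approx 1.1778 \cdot 10^{-5}$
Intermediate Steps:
$g{\left(m,y \right)} = m + m y$
$K = 34097$ ($K = 33867 + 230 = 34097$)
$t = 50808$ ($t = \left(428 + 12 \left(1 + 12\right)\right) \left(\left(166 - 126\right) + 47\right) = \left(428 + 12 \cdot 13\right) \left(40 + 47\right) = \left(428 + 156\right) 87 = 584 \cdot 87 = 50808$)
$\frac{1}{K + t} = \frac{1}{34097 + 50808} = \frac{1}{84905}$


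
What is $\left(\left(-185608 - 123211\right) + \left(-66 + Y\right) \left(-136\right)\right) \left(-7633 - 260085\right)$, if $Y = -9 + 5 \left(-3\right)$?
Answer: $79399536722$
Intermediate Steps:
$Y = -24$ ($Y = -9 - 15 = -24$)
$\left(\left(-185608 - 123211\right) + \left(-66 + Y\right) \left(-136\right)\right) \left(-7633 - 260085\right) = \left(\left(-185608 - 123211\right) + \left(-66 - 24\right) \left(-136\right)\right) \left(-7633 - 260085\right) = \left(\left(-185608 - 123211\right) - -12240\right) \left(-267718\right) = \left(-308819 + 12240\right) \left(-267718\right) = \left(-296579\right) \left(-267718\right) = 79399536722$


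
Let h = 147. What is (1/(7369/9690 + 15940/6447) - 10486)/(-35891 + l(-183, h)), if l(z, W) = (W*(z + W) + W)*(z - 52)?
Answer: -58826630513/6581775466192 ≈ -0.0089378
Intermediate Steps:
l(z, W) = (-52 + z)*(W + W*(W + z)) (l(z, W) = (W*(W + z) + W)*(-52 + z) = (W + W*(W + z))*(-52 + z) = (-52 + z)*(W + W*(W + z)))
(1/(7369/9690 + 15940/6447) - 10486)/(-35891 + l(-183, h)) = (1/(7369/9690 + 15940/6447) - 10486)/(-35891 + 147*(-52 + (-183)² - 52*147 - 51*(-183) + 147*(-183))) = (1/(7369*(1/9690) + 15940*(1/6447)) - 10486)/(-35891 + 147*(-52 + 33489 - 7644 + 9333 - 26901)) = (1/(7369/9690 + 15940/6447) - 10486)/(-35891 + 147*8225) = (1/(22440727/6941270) - 10486)/(-35891 + 1209075) = (6941270/22440727 - 10486)/1173184 = -235306522052/22440727*1/1173184 = -58826630513/6581775466192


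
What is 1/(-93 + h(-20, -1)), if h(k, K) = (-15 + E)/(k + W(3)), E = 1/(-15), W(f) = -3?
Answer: -345/31859 ≈ -0.010829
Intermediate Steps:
E = -1/15 ≈ -0.066667
h(k, K) = -226/(15*(-3 + k)) (h(k, K) = (-15 - 1/15)/(k - 3) = -226/(15*(-3 + k)))
1/(-93 + h(-20, -1)) = 1/(-93 - 226/(-45 + 15*(-20))) = 1/(-93 - 226/(-45 - 300)) = 1/(-93 - 226/(-345)) = 1/(-93 - 226*(-1/345)) = 1/(-93 + 226/345) = 1/(-31859/345) = -345/31859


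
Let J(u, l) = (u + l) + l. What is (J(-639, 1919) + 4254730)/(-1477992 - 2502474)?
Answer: -4257929/3980466 ≈ -1.0697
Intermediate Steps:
J(u, l) = u + 2*l (J(u, l) = (l + u) + l = u + 2*l)
(J(-639, 1919) + 4254730)/(-1477992 - 2502474) = ((-639 + 2*1919) + 4254730)/(-1477992 - 2502474) = ((-639 + 3838) + 4254730)/(-3980466) = (3199 + 4254730)*(-1/3980466) = 4257929*(-1/3980466) = -4257929/3980466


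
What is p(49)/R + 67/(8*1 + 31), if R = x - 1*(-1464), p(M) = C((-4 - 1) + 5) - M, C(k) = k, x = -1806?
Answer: 8275/4446 ≈ 1.8612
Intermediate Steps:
p(M) = -M (p(M) = ((-4 - 1) + 5) - M = (-5 + 5) - M = 0 - M = -M)
R = -342 (R = -1806 - 1*(-1464) = -1806 + 1464 = -342)
p(49)/R + 67/(8*1 + 31) = -1*49/(-342) + 67/(8*1 + 31) = -49*(-1/342) + 67/(8 + 31) = 49/342 + 67/39 = 8275/4446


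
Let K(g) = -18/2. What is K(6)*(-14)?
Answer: 126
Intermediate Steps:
K(g) = -9 (K(g) = -18*1/2 = -9)
K(6)*(-14) = -9*(-14) = 126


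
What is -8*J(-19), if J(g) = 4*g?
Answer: 608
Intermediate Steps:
-8*J(-19) = -32*(-19) = -8*(-76) = 608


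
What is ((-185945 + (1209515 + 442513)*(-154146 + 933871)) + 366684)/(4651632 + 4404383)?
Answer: 1288127713039/9056015 ≈ 1.4224e+5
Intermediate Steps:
((-185945 + (1209515 + 442513)*(-154146 + 933871)) + 366684)/(4651632 + 4404383) = ((-185945 + 1652028*779725) + 366684)/9056015 = ((-185945 + 1288127532300) + 366684)*(1/9056015) = (1288127346355 + 366684)*(1/9056015) = 1288127713039*(1/9056015) = 1288127713039/9056015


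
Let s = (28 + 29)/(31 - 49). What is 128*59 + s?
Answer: 45293/6 ≈ 7548.8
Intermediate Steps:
s = -19/6 (s = 57/(-18) = 57*(-1/18) = -19/6 ≈ -3.1667)
128*59 + s = 128*59 - 19/6 = 7552 - 19/6 = 45293/6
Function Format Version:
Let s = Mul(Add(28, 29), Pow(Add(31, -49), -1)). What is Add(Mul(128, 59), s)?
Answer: Rational(45293, 6) ≈ 7548.8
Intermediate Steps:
s = Rational(-19, 6) (s = Mul(57, Pow(-18, -1)) = Mul(57, Rational(-1, 18)) = Rational(-19, 6) ≈ -3.1667)
Add(Mul(128, 59), s) = Add(Mul(128, 59), Rational(-19, 6)) = Add(7552, Rational(-19, 6)) = Rational(45293, 6)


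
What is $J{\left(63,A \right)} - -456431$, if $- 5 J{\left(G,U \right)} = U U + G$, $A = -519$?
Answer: $\frac{2012731}{5} \approx 4.0255 \cdot 10^{5}$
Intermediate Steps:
$J{\left(G,U \right)} = - \frac{G}{5} - \frac{U^{2}}{5}$ ($J{\left(G,U \right)} = - \frac{U U + G}{5} = - \frac{U^{2} + G}{5} = - \frac{G + U^{2}}{5} = - \frac{G}{5} - \frac{U^{2}}{5}$)
$J{\left(63,A \right)} - -456431 = \left(\left(- \frac{1}{5}\right) 63 - \frac{\left(-519\right)^{2}}{5}\right) - -456431 = \left(- \frac{63}{5} - \frac{269361}{5}\right) + 456431 = - \frac{269424}{5} + 456431 = \frac{2012731}{5}$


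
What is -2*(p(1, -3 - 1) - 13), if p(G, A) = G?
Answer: 24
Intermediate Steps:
-2*(p(1, -3 - 1) - 13) = -2*(1 - 13) = -2*(-12) = 24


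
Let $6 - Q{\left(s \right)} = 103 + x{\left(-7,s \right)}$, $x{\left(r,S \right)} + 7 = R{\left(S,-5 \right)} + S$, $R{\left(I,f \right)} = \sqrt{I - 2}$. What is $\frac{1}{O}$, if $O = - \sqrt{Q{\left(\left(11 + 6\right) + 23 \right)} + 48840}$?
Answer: $- \frac{1}{\sqrt{48710 - \sqrt{38}}} \approx -0.0045313$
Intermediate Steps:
$R{\left(I,f \right)} = \sqrt{-2 + I}$
$x{\left(r,S \right)} = -7 + S + \sqrt{-2 + S}$ ($x{\left(r,S \right)} = -7 + \left(\sqrt{-2 + S} + S\right) = -7 + \left(S + \sqrt{-2 + S}\right) = -7 + S + \sqrt{-2 + S}$)
$Q{\left(s \right)} = -90 - s - \sqrt{-2 + s}$ ($Q{\left(s \right)} = 6 - \left(103 + \left(-7 + s + \sqrt{-2 + s}\right)\right) = 6 - \left(96 + s + \sqrt{-2 + s}\right) = -90 - s - \sqrt{-2 + s}$)
$O = - \sqrt{48710 - \sqrt{38}}$ ($O = - \sqrt{\left(-90 - \left(\left(11 + 6\right) + 23\right) - \sqrt{-2 + \left(\left(11 + 6\right) + 23\right)}\right) + 48840} = - \sqrt{\left(-90 - \left(17 + 23\right) - \sqrt{-2 + \left(17 + 23\right)}\right) + 48840} = - \sqrt{\left(-90 - 40 - \sqrt{-2 + 40}\right) + 48840} = - \sqrt{\left(-90 - 40 - \sqrt{38}\right) + 48840} = - \sqrt{\left(-130 - \sqrt{38}\right) + 48840} = - \sqrt{48710 - \sqrt{38}} \approx -220.69$)
$\frac{1}{O} = \frac{1}{\left(-1\right) \sqrt{48710 - \sqrt{38}}} = - \frac{1}{\sqrt{48710 - \sqrt{38}}}$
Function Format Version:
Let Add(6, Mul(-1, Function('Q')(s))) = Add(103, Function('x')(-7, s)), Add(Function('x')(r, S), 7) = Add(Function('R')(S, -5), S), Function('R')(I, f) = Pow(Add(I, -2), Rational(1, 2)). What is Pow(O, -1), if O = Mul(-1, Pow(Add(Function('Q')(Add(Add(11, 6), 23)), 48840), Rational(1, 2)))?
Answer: Mul(-1, Pow(Add(48710, Mul(-1, Pow(38, Rational(1, 2)))), Rational(-1, 2))) ≈ -0.0045313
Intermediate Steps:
Function('R')(I, f) = Pow(Add(-2, I), Rational(1, 2))
Function('x')(r, S) = Add(-7, S, Pow(Add(-2, S), Rational(1, 2))) (Function('x')(r, S) = Add(-7, Add(Pow(Add(-2, S), Rational(1, 2)), S)) = Add(-7, Add(S, Pow(Add(-2, S), Rational(1, 2)))) = Add(-7, S, Pow(Add(-2, S), Rational(1, 2))))
Function('Q')(s) = Add(-90, Mul(-1, s), Mul(-1, Pow(Add(-2, s), Rational(1, 2)))) (Function('Q')(s) = Add(6, Mul(-1, Add(103, Add(-7, s, Pow(Add(-2, s), Rational(1, 2)))))) = Add(6, Mul(-1, Add(96, s, Pow(Add(-2, s), Rational(1, 2))))) = Add(6, Add(-96, Mul(-1, s), Mul(-1, Pow(Add(-2, s), Rational(1, 2))))) = Add(-90, Mul(-1, s), Mul(-1, Pow(Add(-2, s), Rational(1, 2)))))
O = Mul(-1, Pow(Add(48710, Mul(-1, Pow(38, Rational(1, 2)))), Rational(1, 2))) (O = Mul(-1, Pow(Add(Add(-90, Mul(-1, Add(Add(11, 6), 23)), Mul(-1, Pow(Add(-2, Add(Add(11, 6), 23)), Rational(1, 2)))), 48840), Rational(1, 2))) = Mul(-1, Pow(Add(Add(-90, Mul(-1, Add(17, 23)), Mul(-1, Pow(Add(-2, Add(17, 23)), Rational(1, 2)))), 48840), Rational(1, 2))) = Mul(-1, Pow(Add(Add(-90, Mul(-1, 40), Mul(-1, Pow(Add(-2, 40), Rational(1, 2)))), 48840), Rational(1, 2))) = Mul(-1, Pow(Add(Add(-90, -40, Mul(-1, Pow(38, Rational(1, 2)))), 48840), Rational(1, 2))) = Mul(-1, Pow(Add(Add(-130, Mul(-1, Pow(38, Rational(1, 2)))), 48840), Rational(1, 2))) = Mul(-1, Pow(Add(48710, Mul(-1, Pow(38, Rational(1, 2)))), Rational(1, 2))) ≈ -220.69)
Pow(O, -1) = Pow(Mul(-1, Pow(Add(48710, Mul(-1, Pow(38, Rational(1, 2)))), Rational(1, 2))), -1) = Mul(-1, Pow(Add(48710, Mul(-1, Pow(38, Rational(1, 2)))), Rational(-1, 2)))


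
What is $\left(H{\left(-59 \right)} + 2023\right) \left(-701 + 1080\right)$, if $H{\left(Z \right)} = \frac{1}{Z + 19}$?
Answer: $\frac{30668301}{40} \approx 7.6671 \cdot 10^{5}$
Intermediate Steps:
$H{\left(Z \right)} = \frac{1}{19 + Z}$
$\left(H{\left(-59 \right)} + 2023\right) \left(-701 + 1080\right) = \left(\frac{1}{19 - 59} + 2023\right) \left(-701 + 1080\right) = \left(\frac{1}{-40} + 2023\right) 379 = \left(- \frac{1}{40} + 2023\right) 379 = \frac{80919}{40} \cdot 379 = \frac{30668301}{40}$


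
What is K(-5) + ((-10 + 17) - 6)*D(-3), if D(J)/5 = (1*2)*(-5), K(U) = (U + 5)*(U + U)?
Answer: -50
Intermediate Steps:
K(U) = 2*U*(5 + U) (K(U) = (5 + U)*(2*U) = 2*U*(5 + U))
D(J) = -50 (D(J) = 5*((1*2)*(-5)) = 5*(2*(-5)) = 5*(-10) = -50)
K(-5) + ((-10 + 17) - 6)*D(-3) = 2*(-5)*(5 - 5) + ((-10 + 17) - 6)*(-50) = 2*(-5)*0 + (7 - 6)*(-50) = 0 + 1*(-50) = 0 - 50 = -50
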